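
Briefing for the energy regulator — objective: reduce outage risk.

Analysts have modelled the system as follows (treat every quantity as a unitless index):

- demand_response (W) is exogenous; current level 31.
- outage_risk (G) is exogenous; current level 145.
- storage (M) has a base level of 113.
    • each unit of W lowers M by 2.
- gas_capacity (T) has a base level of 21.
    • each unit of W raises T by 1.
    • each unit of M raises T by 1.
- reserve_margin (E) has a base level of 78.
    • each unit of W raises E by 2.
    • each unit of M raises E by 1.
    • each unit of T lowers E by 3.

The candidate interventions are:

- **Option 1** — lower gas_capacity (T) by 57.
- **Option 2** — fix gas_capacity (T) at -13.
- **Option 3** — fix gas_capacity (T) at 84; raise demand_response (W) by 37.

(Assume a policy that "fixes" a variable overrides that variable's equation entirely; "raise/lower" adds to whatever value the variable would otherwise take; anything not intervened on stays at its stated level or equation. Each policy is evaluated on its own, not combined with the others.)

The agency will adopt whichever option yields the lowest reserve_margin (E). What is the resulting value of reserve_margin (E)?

-61

Option 1 (T − 57):
  W = 31
  M = 113 − 2·31 = 51
  T = 21 + 31 + 51 (−57 from intervention) = 46
  E = 78 + 2·31 + 51 − 3·46 = 53
Option 2 (T := -13):
  W = 31
  M = 113 − 2·31 = 51
  T = -13
  E = 78 + 2·31 + 51 − 3·(-13) = 230
Option 3 (T := 84, W + 37):
  W = 31 + 37 = 68
  M = 113 − 2·68 = -23
  T = 84
  E = 78 + 2·68 + (-23) − 3·84 = -61
Comparing — Option 1: E=53, Option 2: E=230, Option 3: E=-61. Lowest is -61 (Option 3).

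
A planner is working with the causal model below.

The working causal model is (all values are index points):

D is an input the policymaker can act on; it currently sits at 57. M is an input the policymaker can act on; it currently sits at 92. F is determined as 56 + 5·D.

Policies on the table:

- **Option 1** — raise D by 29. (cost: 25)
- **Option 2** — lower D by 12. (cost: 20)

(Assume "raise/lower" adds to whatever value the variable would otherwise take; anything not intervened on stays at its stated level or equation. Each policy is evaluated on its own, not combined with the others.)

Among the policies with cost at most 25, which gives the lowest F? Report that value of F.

Option 1 (D + 29):
  D = 57 + 29 = 86
  F = 56 + 5·86 = 486
Option 2 (D − 12):
  D = 57 − 12 = 45
  F = 56 + 5·45 = 281
Comparing — Option 1: F=486, Option 2: F=281. Lowest is 281 (Option 2).

281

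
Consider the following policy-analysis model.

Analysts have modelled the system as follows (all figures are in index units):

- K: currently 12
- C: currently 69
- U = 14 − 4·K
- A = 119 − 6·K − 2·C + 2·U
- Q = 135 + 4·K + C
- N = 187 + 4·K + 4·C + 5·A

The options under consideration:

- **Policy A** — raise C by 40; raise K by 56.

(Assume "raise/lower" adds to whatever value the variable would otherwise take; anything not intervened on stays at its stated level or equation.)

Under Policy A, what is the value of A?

Policy A (C + 40, K + 56):
  K = 12 + 56 = 68
  C = 69 + 40 = 109
  U = 14 − 4·68 = -258
  A = 119 − 6·68 − 2·109 + 2·(-258) = -1023

-1023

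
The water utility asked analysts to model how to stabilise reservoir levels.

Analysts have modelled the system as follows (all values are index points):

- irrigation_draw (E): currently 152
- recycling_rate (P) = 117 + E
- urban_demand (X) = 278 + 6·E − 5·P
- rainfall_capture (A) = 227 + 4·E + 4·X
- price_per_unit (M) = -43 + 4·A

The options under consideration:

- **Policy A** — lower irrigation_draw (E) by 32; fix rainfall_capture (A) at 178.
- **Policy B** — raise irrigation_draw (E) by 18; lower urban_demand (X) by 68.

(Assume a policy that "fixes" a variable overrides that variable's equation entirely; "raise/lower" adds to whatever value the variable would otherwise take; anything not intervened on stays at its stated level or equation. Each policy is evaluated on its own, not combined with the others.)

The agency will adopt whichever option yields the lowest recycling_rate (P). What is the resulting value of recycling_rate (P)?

237

Policy A (E − 32, A := 178):
  E = 152 − 32 = 120
  P = 117 + 120 = 237
Policy B (E + 18, X − 68):
  E = 152 + 18 = 170
  P = 117 + 170 = 287
Comparing — Policy A: P=237, Policy B: P=287. Lowest is 237 (Policy A).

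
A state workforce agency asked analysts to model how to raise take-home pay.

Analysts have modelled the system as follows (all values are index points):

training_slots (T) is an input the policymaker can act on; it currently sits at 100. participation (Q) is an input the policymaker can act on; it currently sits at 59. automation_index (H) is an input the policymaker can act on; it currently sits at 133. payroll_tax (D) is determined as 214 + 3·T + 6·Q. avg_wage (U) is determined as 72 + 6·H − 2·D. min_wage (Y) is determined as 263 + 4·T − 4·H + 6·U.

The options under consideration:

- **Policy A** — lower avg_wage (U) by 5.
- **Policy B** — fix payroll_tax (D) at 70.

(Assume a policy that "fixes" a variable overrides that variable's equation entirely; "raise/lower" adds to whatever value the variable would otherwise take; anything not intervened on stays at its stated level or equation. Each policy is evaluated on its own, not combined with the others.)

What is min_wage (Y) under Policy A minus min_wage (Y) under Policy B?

Policy A (U − 5):
  T = 100
  Q = 59
  H = 133
  D = 214 + 3·100 + 6·59 = 868
  U = 72 + 6·133 − 2·868 (−5 from intervention) = -871
  Y = 263 + 4·100 − 4·133 + 6·(-871) = -5095
Policy B (D := 70):
  T = 100
  Q = 59
  H = 133
  D = 70
  U = 72 + 6·133 − 2·70 = 730
  Y = 263 + 4·100 − 4·133 + 6·730 = 4511
Y: -5095 − 4511 = -9606

-9606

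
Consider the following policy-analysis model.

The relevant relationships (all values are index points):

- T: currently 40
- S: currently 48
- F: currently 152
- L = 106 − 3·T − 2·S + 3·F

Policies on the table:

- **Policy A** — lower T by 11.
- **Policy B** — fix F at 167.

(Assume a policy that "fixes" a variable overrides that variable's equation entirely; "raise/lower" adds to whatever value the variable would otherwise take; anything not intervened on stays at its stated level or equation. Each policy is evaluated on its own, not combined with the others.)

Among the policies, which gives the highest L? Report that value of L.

Policy A (T − 11):
  T = 40 − 11 = 29
  S = 48
  F = 152
  L = 106 − 3·29 − 2·48 + 3·152 = 379
Policy B (F := 167):
  T = 40
  S = 48
  F = 167
  L = 106 − 3·40 − 2·48 + 3·167 = 391
Comparing — Policy A: L=379, Policy B: L=391. Highest is 391 (Policy B).

391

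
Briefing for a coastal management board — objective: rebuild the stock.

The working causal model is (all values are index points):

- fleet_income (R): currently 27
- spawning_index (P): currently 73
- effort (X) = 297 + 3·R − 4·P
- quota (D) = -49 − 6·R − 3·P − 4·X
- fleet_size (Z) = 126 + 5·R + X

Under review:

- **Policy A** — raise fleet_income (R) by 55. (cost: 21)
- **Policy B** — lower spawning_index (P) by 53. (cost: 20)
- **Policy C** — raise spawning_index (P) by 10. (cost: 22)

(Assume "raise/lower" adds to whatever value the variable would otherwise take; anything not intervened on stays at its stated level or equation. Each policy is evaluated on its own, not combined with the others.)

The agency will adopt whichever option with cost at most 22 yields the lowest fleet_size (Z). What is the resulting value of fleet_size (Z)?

Policy A (R + 55):
  R = 27 + 55 = 82
  P = 73
  X = 297 + 3·82 − 4·73 = 251
  Z = 126 + 5·82 + 251 = 787
Policy B (P − 53):
  R = 27
  P = 73 − 53 = 20
  X = 297 + 3·27 − 4·20 = 298
  Z = 126 + 5·27 + 298 = 559
Policy C (P + 10):
  R = 27
  P = 73 + 10 = 83
  X = 297 + 3·27 − 4·83 = 46
  Z = 126 + 5·27 + 46 = 307
Comparing — Policy A: Z=787, Policy B: Z=559, Policy C: Z=307. Lowest is 307 (Policy C).

307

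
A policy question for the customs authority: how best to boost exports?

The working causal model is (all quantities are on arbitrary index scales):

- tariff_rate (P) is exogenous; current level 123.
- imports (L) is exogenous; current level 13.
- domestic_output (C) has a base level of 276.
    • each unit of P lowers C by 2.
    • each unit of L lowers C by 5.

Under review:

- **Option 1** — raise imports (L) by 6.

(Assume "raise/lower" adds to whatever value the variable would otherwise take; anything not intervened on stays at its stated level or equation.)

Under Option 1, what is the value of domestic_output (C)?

Option 1 (L + 6):
  P = 123
  L = 13 + 6 = 19
  C = 276 − 2·123 − 5·19 = -65

-65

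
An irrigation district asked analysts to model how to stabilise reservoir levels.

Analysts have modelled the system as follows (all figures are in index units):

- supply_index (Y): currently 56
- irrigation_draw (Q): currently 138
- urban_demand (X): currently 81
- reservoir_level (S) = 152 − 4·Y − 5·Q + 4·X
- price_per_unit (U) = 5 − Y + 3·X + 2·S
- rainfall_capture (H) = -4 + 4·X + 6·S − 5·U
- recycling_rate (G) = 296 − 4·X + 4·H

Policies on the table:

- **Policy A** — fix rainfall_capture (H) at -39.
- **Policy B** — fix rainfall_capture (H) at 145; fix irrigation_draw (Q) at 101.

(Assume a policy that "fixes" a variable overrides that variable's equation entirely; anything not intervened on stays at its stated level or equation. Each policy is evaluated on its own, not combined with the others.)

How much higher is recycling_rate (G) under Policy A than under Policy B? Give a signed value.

-736

Policy A (H := -39):
  Y = 56
  Q = 138
  X = 81
  S = 152 − 4·56 − 5·138 + 4·81 = -438
  U = 5 − 56 + 3·81 + 2·(-438) = -684
  H = -39
  G = 296 − 4·81 + 4·(-39) = -184
Policy B (H := 145, Q := 101):
  Y = 56
  Q = 101
  X = 81
  S = 152 − 4·56 − 5·101 + 4·81 = -253
  U = 5 − 56 + 3·81 + 2·(-253) = -314
  H = 145
  G = 296 − 4·81 + 4·145 = 552
G: -184 − 552 = -736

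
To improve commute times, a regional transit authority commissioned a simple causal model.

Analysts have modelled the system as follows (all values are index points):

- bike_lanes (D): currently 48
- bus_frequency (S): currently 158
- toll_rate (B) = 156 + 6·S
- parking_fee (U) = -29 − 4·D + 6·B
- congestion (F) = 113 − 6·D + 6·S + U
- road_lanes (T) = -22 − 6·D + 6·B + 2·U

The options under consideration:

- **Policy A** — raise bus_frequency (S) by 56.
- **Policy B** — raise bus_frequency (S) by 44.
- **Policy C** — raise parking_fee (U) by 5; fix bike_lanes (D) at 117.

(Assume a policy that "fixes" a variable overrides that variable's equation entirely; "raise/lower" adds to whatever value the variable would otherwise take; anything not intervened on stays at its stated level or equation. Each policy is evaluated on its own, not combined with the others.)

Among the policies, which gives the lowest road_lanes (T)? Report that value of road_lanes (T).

18164

Policy A (S + 56):
  D = 48
  S = 158 + 56 = 214
  B = 156 + 6·214 = 1440
  U = -29 − 4·48 + 6·1440 = 8419
  T = -22 − 6·48 + 6·1440 + 2·8419 = 25168
Policy B (S + 44):
  D = 48
  S = 158 + 44 = 202
  B = 156 + 6·202 = 1368
  U = -29 − 4·48 + 6·1368 = 7987
  T = -22 − 6·48 + 6·1368 + 2·7987 = 23872
Policy C (U + 5, D := 117):
  D = 117
  S = 158
  B = 156 + 6·158 = 1104
  U = -29 − 4·117 + 6·1104 (+5 from intervention) = 6132
  T = -22 − 6·117 + 6·1104 + 2·6132 = 18164
Comparing — Policy A: T=25168, Policy B: T=23872, Policy C: T=18164. Lowest is 18164 (Policy C).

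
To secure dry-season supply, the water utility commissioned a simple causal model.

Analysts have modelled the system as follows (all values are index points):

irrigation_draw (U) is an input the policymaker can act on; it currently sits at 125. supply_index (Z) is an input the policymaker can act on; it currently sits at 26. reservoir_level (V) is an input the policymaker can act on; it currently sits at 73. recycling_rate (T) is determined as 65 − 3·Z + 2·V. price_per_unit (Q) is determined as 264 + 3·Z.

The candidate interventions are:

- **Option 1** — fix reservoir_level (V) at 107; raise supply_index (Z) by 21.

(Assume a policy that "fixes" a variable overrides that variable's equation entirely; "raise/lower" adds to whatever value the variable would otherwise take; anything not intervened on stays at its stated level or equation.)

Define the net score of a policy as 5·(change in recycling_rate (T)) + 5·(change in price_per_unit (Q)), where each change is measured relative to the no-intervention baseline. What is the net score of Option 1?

Baseline:
  Z = 26
  V = 73
  T = 65 − 3·26 + 2·73 = 133
  Q = 264 + 3·26 = 342
Option 1 (V := 107, Z + 21):
  Z = 26 + 21 = 47
  V = 107
  T = 65 − 3·47 + 2·107 = 138
  Q = 264 + 3·47 = 405
ΔT = 138 − 133 = 5; ΔQ = 405 − 342 = 63
Score = 5·5 + 5·63 = 340

340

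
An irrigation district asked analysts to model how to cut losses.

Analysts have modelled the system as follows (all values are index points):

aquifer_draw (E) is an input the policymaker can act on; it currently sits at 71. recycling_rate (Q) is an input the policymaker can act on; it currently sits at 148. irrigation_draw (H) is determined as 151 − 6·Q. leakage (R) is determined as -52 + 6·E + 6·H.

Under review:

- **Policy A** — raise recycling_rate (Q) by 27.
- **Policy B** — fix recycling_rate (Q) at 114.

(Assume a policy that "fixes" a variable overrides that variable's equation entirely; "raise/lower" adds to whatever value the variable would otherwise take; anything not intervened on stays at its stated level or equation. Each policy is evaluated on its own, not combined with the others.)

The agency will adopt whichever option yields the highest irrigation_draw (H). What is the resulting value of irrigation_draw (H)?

Policy A (Q + 27):
  Q = 148 + 27 = 175
  H = 151 − 6·175 = -899
Policy B (Q := 114):
  Q = 114
  H = 151 − 6·114 = -533
Comparing — Policy A: H=-899, Policy B: H=-533. Highest is -533 (Policy B).

-533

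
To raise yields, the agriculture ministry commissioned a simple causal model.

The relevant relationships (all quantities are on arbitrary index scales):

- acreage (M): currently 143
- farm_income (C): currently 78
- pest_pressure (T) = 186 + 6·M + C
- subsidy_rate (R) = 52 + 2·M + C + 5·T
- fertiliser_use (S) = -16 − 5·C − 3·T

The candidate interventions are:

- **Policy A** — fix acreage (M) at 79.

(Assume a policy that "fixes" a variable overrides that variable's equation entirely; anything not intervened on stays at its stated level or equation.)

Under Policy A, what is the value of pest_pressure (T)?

Policy A (M := 79):
  M = 79
  C = 78
  T = 186 + 6·79 + 78 = 738

738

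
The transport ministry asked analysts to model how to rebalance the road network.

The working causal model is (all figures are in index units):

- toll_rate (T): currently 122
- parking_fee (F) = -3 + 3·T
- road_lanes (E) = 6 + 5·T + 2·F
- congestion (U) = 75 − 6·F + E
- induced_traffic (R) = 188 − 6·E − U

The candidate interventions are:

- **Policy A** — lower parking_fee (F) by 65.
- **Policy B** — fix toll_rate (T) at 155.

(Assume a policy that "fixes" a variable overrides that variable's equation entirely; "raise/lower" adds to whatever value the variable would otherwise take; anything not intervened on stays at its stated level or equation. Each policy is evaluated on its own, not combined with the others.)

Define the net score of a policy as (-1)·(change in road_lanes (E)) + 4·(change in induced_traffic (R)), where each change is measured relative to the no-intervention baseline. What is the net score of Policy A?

2210

Baseline:
  T = 122
  F = -3 + 3·122 = 363
  E = 6 + 5·122 + 2·363 = 1342
  U = 75 − 6·363 + 1342 = -761
  R = 188 − 6·1342 − (-761) = -7103
Policy A (F − 65):
  T = 122
  F = -3 + 3·122 (−65 from intervention) = 298
  E = 6 + 5·122 + 2·298 = 1212
  U = 75 − 6·298 + 1212 = -501
  R = 188 − 6·1212 − (-501) = -6583
ΔE = 1212 − 1342 = -130; ΔR = -6583 − (-7103) = 520
Score = (-1)·(-130) + 4·520 = 2210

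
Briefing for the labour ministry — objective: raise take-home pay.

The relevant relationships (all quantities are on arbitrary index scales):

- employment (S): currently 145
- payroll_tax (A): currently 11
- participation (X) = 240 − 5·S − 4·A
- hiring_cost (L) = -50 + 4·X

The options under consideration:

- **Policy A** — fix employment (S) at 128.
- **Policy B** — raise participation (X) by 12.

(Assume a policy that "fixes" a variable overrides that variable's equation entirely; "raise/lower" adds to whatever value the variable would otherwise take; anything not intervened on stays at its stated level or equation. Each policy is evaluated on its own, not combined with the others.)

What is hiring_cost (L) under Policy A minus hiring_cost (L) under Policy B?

292

Policy A (S := 128):
  S = 128
  A = 11
  X = 240 − 5·128 − 4·11 = -444
  L = -50 + 4·(-444) = -1826
Policy B (X + 12):
  S = 145
  A = 11
  X = 240 − 5·145 − 4·11 (+12 from intervention) = -517
  L = -50 + 4·(-517) = -2118
L: -1826 − (-2118) = 292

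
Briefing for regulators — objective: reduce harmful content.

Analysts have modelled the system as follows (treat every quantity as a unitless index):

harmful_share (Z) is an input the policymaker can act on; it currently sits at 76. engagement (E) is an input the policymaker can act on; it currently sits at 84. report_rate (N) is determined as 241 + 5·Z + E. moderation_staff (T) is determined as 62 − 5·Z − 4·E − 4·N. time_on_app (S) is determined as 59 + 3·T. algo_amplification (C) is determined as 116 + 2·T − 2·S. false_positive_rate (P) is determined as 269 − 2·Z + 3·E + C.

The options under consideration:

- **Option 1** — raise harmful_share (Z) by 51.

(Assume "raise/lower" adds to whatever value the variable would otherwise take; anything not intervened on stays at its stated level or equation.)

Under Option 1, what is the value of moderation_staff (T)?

Option 1 (Z + 51):
  Z = 76 + 51 = 127
  E = 84
  N = 241 + 5·127 + 84 = 960
  T = 62 − 5·127 − 4·84 − 4·960 = -4749

-4749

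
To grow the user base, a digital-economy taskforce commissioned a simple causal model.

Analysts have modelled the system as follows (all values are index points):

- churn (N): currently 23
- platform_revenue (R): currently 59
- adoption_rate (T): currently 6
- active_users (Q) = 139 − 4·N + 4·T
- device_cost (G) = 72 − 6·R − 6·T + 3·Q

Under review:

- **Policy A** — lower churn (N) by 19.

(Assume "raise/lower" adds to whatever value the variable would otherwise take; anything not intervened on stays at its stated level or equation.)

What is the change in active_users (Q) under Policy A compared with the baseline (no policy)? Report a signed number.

76

Baseline:
  N = 23
  T = 6
  Q = 139 − 4·23 + 4·6 = 71
Policy A (N − 19):
  N = 23 − 19 = 4
  T = 6
  Q = 139 − 4·4 + 4·6 = 147
Change in Q: 147 − 71 = 76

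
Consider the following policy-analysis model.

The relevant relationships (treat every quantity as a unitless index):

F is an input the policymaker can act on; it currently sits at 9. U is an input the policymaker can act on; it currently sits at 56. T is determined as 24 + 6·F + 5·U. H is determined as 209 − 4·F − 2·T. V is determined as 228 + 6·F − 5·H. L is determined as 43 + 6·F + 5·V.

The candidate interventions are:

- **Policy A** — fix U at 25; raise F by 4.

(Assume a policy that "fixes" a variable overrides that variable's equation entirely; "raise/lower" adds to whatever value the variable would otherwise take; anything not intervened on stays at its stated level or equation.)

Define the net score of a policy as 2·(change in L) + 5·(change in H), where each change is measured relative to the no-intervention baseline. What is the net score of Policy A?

-10782

Baseline:
  F = 9
  U = 56
  T = 24 + 6·9 + 5·56 = 358
  H = 209 − 4·9 − 2·358 = -543
  V = 228 + 6·9 − 5·(-543) = 2997
  L = 43 + 6·9 + 5·2997 = 15082
Policy A (U := 25, F + 4):
  F = 9 + 4 = 13
  U = 25
  T = 24 + 6·13 + 5·25 = 227
  H = 209 − 4·13 − 2·227 = -297
  V = 228 + 6·13 − 5·(-297) = 1791
  L = 43 + 6·13 + 5·1791 = 9076
ΔL = 9076 − 15082 = -6006; ΔH = -297 − (-543) = 246
Score = 2·(-6006) + 5·246 = -10782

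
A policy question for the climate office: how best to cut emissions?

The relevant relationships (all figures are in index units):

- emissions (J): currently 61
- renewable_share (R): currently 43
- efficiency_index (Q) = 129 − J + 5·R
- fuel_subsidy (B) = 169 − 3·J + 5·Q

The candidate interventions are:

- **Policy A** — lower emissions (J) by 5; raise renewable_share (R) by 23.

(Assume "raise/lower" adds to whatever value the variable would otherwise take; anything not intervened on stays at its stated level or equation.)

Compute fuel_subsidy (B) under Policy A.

2016

Policy A (J − 5, R + 23):
  J = 61 − 5 = 56
  R = 43 + 23 = 66
  Q = 129 − 56 + 5·66 = 403
  B = 169 − 3·56 + 5·403 = 2016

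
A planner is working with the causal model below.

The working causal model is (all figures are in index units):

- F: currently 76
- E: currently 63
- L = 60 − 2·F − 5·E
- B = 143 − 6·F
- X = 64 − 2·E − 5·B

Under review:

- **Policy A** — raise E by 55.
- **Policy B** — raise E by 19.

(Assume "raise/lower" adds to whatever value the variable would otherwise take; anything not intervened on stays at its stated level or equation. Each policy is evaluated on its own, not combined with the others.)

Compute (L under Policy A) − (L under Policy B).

Policy A (E + 55):
  F = 76
  E = 63 + 55 = 118
  L = 60 − 2·76 − 5·118 = -682
Policy B (E + 19):
  F = 76
  E = 63 + 19 = 82
  L = 60 − 2·76 − 5·82 = -502
L: -682 − (-502) = -180

-180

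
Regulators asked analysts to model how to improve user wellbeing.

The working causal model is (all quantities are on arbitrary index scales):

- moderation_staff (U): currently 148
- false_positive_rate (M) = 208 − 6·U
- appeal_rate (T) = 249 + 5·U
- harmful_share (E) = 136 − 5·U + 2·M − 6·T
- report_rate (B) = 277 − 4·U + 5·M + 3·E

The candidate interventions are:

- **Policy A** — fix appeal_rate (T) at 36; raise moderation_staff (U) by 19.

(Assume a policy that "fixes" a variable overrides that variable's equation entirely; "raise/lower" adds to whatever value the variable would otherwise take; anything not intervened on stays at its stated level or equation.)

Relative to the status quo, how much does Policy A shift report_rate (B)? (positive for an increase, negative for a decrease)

Baseline:
  U = 148
  M = 208 − 6·148 = -680
  T = 249 + 5·148 = 989
  E = 136 − 5·148 + 2·(-680) − 6·989 = -7898
  B = 277 − 4·148 + 5·(-680) + 3·(-7898) = -27409
Policy A (T := 36, U + 19):
  U = 148 + 19 = 167
  M = 208 − 6·167 = -794
  T = 36
  E = 136 − 5·167 + 2·(-794) − 6·36 = -2503
  B = 277 − 4·167 + 5·(-794) + 3·(-2503) = -11870
Change in B: -11870 − (-27409) = 15539

15539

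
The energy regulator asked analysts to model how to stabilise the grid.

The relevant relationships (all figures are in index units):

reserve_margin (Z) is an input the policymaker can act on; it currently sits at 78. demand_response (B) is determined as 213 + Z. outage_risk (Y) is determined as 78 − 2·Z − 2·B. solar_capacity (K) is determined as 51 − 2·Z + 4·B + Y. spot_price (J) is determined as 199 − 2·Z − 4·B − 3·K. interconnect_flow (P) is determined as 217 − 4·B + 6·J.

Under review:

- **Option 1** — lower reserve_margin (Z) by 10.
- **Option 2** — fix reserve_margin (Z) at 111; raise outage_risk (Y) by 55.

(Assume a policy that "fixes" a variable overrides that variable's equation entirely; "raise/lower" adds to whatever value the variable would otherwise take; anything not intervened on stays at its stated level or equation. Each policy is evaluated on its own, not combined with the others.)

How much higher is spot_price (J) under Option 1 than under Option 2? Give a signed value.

Option 1 (Z − 10):
  Z = 78 − 10 = 68
  B = 213 + 68 = 281
  Y = 78 − 2·68 − 2·281 = -620
  K = 51 − 2·68 + 4·281 + (-620) = 419
  J = 199 − 2·68 − 4·281 − 3·419 = -2318
Option 2 (Z := 111, Y + 55):
  Z = 111
  B = 213 + 111 = 324
  Y = 78 − 2·111 − 2·324 (+55 from intervention) = -737
  K = 51 − 2·111 + 4·324 + (-737) = 388
  J = 199 − 2·111 − 4·324 − 3·388 = -2483
J: -2318 − (-2483) = 165

165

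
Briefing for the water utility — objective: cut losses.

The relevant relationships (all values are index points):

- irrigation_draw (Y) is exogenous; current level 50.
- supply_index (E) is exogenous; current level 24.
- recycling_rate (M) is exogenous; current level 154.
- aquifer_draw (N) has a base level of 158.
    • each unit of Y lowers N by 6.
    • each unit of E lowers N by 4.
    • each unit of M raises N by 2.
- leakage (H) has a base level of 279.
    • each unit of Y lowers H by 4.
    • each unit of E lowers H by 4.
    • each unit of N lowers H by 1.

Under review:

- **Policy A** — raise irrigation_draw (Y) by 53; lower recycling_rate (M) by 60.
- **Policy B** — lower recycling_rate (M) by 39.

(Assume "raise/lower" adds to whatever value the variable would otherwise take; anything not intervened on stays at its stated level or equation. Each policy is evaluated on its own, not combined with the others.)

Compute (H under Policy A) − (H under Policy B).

148

Policy A (Y + 53, M − 60):
  Y = 50 + 53 = 103
  E = 24
  M = 154 − 60 = 94
  N = 158 − 6·103 − 4·24 + 2·94 = -368
  H = 279 − 4·103 − 4·24 − (-368) = 139
Policy B (M − 39):
  Y = 50
  E = 24
  M = 154 − 39 = 115
  N = 158 − 6·50 − 4·24 + 2·115 = -8
  H = 279 − 4·50 − 4·24 − (-8) = -9
H: 139 − (-9) = 148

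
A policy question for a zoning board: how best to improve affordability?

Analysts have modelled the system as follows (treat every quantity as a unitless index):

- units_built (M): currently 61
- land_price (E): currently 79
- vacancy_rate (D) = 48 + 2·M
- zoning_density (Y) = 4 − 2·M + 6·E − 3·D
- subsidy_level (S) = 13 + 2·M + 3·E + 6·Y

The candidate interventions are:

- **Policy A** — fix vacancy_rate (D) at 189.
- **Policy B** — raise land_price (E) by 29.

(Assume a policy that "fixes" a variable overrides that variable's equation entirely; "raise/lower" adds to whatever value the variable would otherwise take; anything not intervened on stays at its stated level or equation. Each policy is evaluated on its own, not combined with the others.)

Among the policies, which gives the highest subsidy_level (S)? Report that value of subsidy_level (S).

Policy A (D := 189):
  M = 61
  E = 79
  D = 189
  Y = 4 − 2·61 + 6·79 − 3·189 = -211
  S = 13 + 2·61 + 3·79 + 6·(-211) = -894
Policy B (E + 29):
  M = 61
  E = 79 + 29 = 108
  D = 48 + 2·61 = 170
  Y = 4 − 2·61 + 6·108 − 3·170 = 20
  S = 13 + 2·61 + 3·108 + 6·20 = 579
Comparing — Policy A: S=-894, Policy B: S=579. Highest is 579 (Policy B).

579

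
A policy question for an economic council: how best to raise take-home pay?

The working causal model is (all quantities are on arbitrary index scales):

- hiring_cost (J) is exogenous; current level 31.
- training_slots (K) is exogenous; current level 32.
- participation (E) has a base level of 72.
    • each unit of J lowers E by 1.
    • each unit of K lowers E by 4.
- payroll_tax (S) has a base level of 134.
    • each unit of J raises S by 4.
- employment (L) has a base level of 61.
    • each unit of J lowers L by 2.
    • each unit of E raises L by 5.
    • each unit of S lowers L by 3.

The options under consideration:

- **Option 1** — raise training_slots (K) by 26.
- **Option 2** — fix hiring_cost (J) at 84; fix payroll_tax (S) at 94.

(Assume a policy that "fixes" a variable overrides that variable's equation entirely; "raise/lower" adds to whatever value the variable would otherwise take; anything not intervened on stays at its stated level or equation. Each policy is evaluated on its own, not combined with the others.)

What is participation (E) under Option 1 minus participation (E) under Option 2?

-51

Option 1 (K + 26):
  J = 31
  K = 32 + 26 = 58
  E = 72 − 31 − 4·58 = -191
Option 2 (J := 84, S := 94):
  J = 84
  K = 32
  E = 72 − 84 − 4·32 = -140
E: -191 − (-140) = -51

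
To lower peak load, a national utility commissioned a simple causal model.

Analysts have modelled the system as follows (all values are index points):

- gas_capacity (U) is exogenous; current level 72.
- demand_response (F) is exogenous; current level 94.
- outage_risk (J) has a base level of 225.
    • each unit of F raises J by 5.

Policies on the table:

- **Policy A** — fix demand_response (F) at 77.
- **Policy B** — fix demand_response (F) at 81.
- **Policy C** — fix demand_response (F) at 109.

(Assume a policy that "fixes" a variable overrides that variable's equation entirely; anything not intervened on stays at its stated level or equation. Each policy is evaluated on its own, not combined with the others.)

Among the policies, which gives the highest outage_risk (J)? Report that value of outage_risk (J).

770

Policy A (F := 77):
  F = 77
  J = 225 + 5·77 = 610
Policy B (F := 81):
  F = 81
  J = 225 + 5·81 = 630
Policy C (F := 109):
  F = 109
  J = 225 + 5·109 = 770
Comparing — Policy A: J=610, Policy B: J=630, Policy C: J=770. Highest is 770 (Policy C).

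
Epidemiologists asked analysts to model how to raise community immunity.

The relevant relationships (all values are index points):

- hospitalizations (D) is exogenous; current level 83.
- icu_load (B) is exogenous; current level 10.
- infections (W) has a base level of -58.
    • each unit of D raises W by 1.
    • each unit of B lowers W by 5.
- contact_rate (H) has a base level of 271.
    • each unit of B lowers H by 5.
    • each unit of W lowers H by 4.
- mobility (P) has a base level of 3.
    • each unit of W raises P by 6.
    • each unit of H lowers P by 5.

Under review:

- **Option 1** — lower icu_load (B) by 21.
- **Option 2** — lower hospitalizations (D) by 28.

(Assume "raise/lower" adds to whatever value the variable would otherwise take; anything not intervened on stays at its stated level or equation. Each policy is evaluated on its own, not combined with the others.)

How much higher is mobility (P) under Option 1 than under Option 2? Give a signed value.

Option 1 (B − 21):
  D = 83
  B = 10 − 21 = -11
  W = -58 + 83 − 5·(-11) = 80
  H = 271 − 5·(-11) − 4·80 = 6
  P = 3 + 6·80 − 5·6 = 453
Option 2 (D − 28):
  D = 83 − 28 = 55
  B = 10
  W = -58 + 55 − 5·10 = -53
  H = 271 − 5·10 − 4·(-53) = 433
  P = 3 + 6·(-53) − 5·433 = -2480
P: 453 − (-2480) = 2933

2933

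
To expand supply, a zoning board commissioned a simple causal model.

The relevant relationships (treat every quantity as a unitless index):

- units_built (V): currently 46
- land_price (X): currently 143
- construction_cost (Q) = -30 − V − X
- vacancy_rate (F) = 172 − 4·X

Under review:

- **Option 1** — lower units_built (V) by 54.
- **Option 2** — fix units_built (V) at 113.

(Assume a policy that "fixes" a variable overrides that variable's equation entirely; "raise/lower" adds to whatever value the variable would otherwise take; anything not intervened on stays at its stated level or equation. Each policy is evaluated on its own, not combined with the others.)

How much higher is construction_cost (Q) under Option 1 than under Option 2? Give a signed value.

121

Option 1 (V − 54):
  V = 46 − 54 = -8
  X = 143
  Q = -30 − (-8) − 143 = -165
Option 2 (V := 113):
  V = 113
  X = 143
  Q = -30 − 113 − 143 = -286
Q: -165 − (-286) = 121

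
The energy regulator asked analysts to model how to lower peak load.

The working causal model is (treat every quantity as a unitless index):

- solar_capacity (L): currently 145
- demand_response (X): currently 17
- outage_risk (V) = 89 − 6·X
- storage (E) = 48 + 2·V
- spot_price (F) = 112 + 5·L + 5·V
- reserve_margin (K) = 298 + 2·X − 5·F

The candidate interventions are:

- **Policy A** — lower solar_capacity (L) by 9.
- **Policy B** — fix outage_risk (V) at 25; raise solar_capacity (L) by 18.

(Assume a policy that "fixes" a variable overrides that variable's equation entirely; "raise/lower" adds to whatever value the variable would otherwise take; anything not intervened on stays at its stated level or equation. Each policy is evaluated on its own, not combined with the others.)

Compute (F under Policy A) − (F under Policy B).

-325

Policy A (L − 9):
  L = 145 − 9 = 136
  X = 17
  V = 89 − 6·17 = -13
  F = 112 + 5·136 + 5·(-13) = 727
Policy B (V := 25, L + 18):
  L = 145 + 18 = 163
  X = 17
  V = 25
  F = 112 + 5·163 + 5·25 = 1052
F: 727 − 1052 = -325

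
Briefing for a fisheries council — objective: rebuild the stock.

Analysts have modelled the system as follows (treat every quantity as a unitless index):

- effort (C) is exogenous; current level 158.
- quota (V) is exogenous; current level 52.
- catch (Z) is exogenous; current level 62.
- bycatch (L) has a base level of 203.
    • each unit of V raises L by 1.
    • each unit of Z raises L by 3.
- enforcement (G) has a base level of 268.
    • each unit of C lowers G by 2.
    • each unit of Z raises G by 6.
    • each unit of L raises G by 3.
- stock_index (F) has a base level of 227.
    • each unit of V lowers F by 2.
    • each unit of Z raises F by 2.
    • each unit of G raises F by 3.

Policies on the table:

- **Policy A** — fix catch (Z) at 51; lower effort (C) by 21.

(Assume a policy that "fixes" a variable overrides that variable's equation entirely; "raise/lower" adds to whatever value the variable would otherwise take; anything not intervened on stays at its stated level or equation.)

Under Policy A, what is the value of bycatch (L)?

Policy A (Z := 51, C − 21):
  V = 52
  Z = 51
  L = 203 + 52 + 3·51 = 408

408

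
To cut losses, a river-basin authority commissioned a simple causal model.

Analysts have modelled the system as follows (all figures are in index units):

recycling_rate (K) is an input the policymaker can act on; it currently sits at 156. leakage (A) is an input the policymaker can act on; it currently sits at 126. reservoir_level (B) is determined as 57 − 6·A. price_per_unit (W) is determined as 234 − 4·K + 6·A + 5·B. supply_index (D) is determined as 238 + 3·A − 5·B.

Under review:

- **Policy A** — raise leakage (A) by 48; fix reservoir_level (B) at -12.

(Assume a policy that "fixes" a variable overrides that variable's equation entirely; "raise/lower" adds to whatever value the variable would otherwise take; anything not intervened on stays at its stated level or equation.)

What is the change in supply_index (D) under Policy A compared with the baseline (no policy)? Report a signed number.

Baseline:
  A = 126
  B = 57 − 6·126 = -699
  D = 238 + 3·126 − 5·(-699) = 4111
Policy A (A + 48, B := -12):
  A = 126 + 48 = 174
  B = -12
  D = 238 + 3·174 − 5·(-12) = 820
Change in D: 820 − 4111 = -3291

-3291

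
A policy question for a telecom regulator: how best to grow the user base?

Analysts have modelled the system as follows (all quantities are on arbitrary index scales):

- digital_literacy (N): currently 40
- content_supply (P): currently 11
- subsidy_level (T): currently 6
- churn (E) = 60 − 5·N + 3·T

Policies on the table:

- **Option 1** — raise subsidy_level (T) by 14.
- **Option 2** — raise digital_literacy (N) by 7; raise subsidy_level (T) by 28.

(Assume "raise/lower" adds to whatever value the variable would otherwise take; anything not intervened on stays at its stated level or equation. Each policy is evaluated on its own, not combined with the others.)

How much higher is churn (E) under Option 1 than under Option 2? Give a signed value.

-7

Option 1 (T + 14):
  N = 40
  T = 6 + 14 = 20
  E = 60 − 5·40 + 3·20 = -80
Option 2 (N + 7, T + 28):
  N = 40 + 7 = 47
  T = 6 + 28 = 34
  E = 60 − 5·47 + 3·34 = -73
E: -80 − (-73) = -7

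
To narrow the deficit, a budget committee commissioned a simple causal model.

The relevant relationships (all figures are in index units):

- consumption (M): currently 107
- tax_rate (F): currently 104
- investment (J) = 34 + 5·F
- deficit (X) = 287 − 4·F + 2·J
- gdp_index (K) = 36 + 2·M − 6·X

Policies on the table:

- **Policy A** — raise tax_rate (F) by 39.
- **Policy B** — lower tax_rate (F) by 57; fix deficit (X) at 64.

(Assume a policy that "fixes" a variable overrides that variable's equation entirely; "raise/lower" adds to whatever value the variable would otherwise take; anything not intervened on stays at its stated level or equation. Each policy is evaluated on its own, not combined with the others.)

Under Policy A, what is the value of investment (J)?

Policy A (F + 39):
  F = 104 + 39 = 143
  J = 34 + 5·143 = 749

749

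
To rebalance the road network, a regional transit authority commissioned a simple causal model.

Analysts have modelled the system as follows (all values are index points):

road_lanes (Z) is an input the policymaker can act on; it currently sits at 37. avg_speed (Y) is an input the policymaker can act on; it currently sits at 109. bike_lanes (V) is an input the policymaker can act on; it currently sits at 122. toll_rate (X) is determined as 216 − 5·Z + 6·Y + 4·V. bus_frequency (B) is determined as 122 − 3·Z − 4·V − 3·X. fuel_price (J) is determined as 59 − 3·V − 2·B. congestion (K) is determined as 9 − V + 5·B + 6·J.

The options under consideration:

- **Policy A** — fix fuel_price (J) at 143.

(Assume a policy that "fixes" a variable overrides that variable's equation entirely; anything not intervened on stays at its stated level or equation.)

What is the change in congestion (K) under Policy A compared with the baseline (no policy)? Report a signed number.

-45252

Baseline:
  Z = 37
  Y = 109
  V = 122
  X = 216 − 5·37 + 6·109 + 4·122 = 1173
  B = 122 − 3·37 − 4·122 − 3·1173 = -3996
  J = 59 − 3·122 − 2·(-3996) = 7685
  K = 9 − 122 + 5·(-3996) + 6·7685 = 26017
Policy A (J := 143):
  Z = 37
  Y = 109
  V = 122
  X = 216 − 5·37 + 6·109 + 4·122 = 1173
  B = 122 − 3·37 − 4·122 − 3·1173 = -3996
  J = 143
  K = 9 − 122 + 5·(-3996) + 6·143 = -19235
Change in K: -19235 − 26017 = -45252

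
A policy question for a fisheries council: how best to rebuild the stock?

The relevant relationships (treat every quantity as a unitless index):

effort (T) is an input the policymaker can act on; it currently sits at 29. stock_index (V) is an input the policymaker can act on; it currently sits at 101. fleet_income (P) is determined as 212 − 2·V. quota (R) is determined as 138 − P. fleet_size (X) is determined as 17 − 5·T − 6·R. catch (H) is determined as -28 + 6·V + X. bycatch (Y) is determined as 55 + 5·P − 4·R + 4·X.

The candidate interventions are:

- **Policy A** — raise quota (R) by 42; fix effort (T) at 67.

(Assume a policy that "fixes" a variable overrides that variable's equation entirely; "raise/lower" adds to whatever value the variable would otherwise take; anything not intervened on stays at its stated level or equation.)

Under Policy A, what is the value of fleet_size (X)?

-1338

Policy A (R + 42, T := 67):
  T = 67
  V = 101
  P = 212 − 2·101 = 10
  R = 138 − 10 (+42 from intervention) = 170
  X = 17 − 5·67 − 6·170 = -1338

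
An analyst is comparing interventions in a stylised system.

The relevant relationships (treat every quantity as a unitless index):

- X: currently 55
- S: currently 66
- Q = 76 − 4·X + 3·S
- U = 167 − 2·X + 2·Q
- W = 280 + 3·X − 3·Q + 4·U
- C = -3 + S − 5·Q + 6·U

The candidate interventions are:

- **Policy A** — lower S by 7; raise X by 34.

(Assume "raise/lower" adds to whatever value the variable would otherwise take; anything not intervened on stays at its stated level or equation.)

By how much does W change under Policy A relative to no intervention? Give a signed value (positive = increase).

-955

Baseline:
  X = 55
  S = 66
  Q = 76 − 4·55 + 3·66 = 54
  U = 167 − 2·55 + 2·54 = 165
  W = 280 + 3·55 − 3·54 + 4·165 = 943
Policy A (S − 7, X + 34):
  X = 55 + 34 = 89
  S = 66 − 7 = 59
  Q = 76 − 4·89 + 3·59 = -103
  U = 167 − 2·89 + 2·(-103) = -217
  W = 280 + 3·89 − 3·(-103) + 4·(-217) = -12
Change in W: -12 − 943 = -955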